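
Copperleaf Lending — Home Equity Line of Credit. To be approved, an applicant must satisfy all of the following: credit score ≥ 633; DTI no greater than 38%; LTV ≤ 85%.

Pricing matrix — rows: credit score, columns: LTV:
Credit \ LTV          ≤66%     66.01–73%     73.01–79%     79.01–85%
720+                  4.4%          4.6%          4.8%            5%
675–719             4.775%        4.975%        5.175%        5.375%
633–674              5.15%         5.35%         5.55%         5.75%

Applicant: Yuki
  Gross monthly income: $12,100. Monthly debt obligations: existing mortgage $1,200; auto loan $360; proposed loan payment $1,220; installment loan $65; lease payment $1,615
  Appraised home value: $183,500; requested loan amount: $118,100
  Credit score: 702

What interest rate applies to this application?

4.775%

Credit score 702 ≥ 633; Total monthly debts = (1,200 + 360 + 1,220 + 65 + 1,615) = 4,460. DTI = 4,460/12,100 = 36.9% ≤ 38%
Loan-to-value = 118,100/183,500 = 64.4% — pass (85% max)
Row: 702 falls in 675–719. Column: 64.4% falls in ≤66%. Rate = 4.775%.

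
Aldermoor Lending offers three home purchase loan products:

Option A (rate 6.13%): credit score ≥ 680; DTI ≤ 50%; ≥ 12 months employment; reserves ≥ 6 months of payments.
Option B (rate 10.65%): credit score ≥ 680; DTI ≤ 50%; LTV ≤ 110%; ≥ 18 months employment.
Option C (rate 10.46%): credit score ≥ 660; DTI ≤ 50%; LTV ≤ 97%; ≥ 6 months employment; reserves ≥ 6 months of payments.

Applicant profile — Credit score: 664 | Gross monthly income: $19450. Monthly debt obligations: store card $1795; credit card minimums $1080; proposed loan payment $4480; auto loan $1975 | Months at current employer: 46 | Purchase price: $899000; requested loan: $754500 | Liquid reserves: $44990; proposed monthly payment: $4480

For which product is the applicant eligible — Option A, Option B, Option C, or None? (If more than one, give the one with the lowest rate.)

Option C

Total debts = (1,795 + 1,080 + 4,480 + 1,975) = 9,330; DTI = 9,330/19,450 = 48%.
LTV = 754,500/899,000 = 83.9%.
Reserves = 44,990/4,480 = 10.0 months.
Option A: score 664 < 680; DTI 48% ≤ 50%; employment 46 ≥ 12 mo; reserves 10.0 ≥ 6 mo → does not qualify.
Option B: score 664 < 680; DTI 48% ≤ 50%; LTV 83.9% ≤ 110%; employment 46 ≥ 18 mo → does not qualify.
Option C: score 664 ≥ 660; DTI 48% ≤ 50%; LTV 83.9% ≤ 97%; employment 46 ≥ 6 mo; reserves 10.0 ≥ 6 mo → qualifies.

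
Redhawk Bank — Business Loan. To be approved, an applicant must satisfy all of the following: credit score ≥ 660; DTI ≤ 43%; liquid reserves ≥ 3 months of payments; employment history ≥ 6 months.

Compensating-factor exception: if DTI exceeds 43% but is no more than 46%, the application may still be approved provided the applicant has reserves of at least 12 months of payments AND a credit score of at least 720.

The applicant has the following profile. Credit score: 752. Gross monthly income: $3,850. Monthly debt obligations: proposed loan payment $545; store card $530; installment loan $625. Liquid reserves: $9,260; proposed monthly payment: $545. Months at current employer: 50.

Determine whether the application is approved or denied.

Approved

Credit score 752 ≥ 660 (meets base)
Total debts = (545 + 530 + 625) = 1,700. DTI = 1,700/3,850 = 44.2% > 43% — standard DTI limit exceeded.
Liquid reserves cover 9,260/545 = 17.0 months — ≥ 3 required
Employment 50 ≥ 6 months
44.2% falls in the override range (43%–46%), so the compensating-factor test applies.
Reserves 17.0 ≥ 12 months; credit score 752 ≥ 720.
Both override conditions satisfied; DTI exception granted.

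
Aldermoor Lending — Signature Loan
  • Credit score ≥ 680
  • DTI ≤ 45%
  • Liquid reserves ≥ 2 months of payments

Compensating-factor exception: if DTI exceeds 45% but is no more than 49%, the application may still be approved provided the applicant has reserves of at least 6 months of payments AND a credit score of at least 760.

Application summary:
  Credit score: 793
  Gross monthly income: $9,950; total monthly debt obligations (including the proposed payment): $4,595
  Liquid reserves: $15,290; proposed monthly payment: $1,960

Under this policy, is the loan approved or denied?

Credit score 793 ≥ 680 (meets base)
DTI: 4,595 ÷ 9,950 = 46.2%, over the 45% base limit.
Reserves = 15,290/1,960 = 7.8 months ≥ 2
DTI 46.2% is within the 45%–49% exception band; checking compensating factors.
Reserves 7.8 ≥ 6 months; credit score 793 ≥ 760.
Both compensating conditions met → exception applies.

Approved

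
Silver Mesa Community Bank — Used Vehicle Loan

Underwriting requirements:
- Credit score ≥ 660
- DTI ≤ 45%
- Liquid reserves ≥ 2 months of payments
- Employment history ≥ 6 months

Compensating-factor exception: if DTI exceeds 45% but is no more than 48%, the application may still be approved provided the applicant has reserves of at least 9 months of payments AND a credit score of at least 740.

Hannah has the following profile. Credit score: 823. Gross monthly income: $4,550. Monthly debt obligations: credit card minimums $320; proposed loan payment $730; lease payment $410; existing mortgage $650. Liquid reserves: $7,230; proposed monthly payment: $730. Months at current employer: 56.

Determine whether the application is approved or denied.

Approved

Credit score 823 ≥ 660 (meets base)
Total debts = (320 + 730 + 410 + 650) = 2,110. DTI = 2,110/4,550 = 46.4% > 45% — standard DTI limit exceeded.
Liquid reserves cover 7,230/730 = 9.9 months — ≥ 2 required
Employment 56 ≥ 6 months
DTI 46.4% is within the 45%–48% exception band; checking compensating factors.
Override check — reserves: 9.9 mo (ok); score: 823 (ok).
Both override conditions satisfied; DTI exception granted.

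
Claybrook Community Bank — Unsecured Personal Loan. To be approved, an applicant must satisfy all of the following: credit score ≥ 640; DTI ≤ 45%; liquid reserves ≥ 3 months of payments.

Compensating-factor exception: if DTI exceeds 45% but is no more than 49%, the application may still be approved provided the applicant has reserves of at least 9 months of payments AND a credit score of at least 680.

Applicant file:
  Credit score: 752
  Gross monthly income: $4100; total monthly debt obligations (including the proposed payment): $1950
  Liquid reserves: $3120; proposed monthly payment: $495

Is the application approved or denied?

Denied

Credit score 752 ≥ 640 (meets base)
DTI: 1,950 ÷ 4,100 = 47.6%, over the 45% base limit.
Reserves = 3,120/495 = 6.3 months ≥ 3
47.6% falls in the override range (45%–49%), so the compensating-factor test applies.
Override check — reserves: 6.3 mo (short of 9); score: 752 (ok).
Compensating-factor requirement not fully met.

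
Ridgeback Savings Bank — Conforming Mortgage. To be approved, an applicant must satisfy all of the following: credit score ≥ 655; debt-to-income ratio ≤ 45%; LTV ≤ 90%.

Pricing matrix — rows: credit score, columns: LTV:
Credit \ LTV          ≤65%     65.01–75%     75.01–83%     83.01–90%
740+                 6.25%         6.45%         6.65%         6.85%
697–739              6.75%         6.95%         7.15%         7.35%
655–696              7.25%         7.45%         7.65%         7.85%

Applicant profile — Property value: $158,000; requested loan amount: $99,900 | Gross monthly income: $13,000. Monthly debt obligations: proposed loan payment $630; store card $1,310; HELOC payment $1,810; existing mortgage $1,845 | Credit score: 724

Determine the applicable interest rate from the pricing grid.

6.75%

Credit score 724 ≥ 655; Total monthly debts = (630 + 1,310 + 1,810 + 1,845) = 5,595. DTI: 5,595 ÷ 13,000 = 43%, within the 45% cap
Loan-to-value = 99,900/158,000 = 63.2% — pass (90% max)
Credit 724 → row 697–739; LTV 63.2% → column ≤65%. Grid cell → 6.75%.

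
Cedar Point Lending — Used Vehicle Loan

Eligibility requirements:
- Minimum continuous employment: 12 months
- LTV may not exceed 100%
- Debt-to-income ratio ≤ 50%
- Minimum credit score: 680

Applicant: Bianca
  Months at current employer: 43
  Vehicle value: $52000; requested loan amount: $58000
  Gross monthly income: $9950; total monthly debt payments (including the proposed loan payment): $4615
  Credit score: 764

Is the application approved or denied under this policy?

Denied

Employment 43 ≥ 12 months
LTV = 58,000/52,000 = 111.5% > 100%
Debt-to-income = 4,615/9,950 = 46.4% — meets 50% limit
Credit score 764 ≥ 680 (meets)
Fails on LTV.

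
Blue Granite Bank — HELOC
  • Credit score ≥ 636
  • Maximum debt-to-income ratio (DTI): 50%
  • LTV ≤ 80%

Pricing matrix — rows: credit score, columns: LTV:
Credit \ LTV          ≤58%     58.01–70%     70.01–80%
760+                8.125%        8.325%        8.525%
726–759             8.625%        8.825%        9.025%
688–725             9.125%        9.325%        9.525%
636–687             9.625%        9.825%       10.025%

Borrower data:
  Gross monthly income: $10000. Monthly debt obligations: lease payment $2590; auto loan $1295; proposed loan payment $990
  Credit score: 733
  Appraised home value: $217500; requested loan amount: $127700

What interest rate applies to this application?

8.825%

Credit score 733 ≥ 636; Total monthly debts = (2,590 + 1,295 + 990) = 4,875. DTI: 4,875 ÷ 10,000 = 48.8%, within the 50% cap
Loan-to-value = 127,700/217,500 = 58.7% — pass (80% max)
Row: 733 falls in 726–759. Column: 58.7% falls in 58.01–70%. Rate = 8.825%.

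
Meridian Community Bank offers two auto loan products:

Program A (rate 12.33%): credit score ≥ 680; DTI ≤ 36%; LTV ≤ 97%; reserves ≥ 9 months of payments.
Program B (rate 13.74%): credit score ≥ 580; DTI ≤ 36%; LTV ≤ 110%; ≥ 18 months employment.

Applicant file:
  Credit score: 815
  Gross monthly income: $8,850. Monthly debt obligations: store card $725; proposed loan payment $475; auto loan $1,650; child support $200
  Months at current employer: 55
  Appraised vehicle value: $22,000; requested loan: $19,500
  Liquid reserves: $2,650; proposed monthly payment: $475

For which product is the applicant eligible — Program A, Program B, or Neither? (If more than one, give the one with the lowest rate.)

Program B

Total debts = (725 + 475 + 1,650 + 200) = 3,050; DTI = 3,050/8,850 = 34.5%.
LTV = 19,500/22,000 = 88.6%.
Reserves = 2,650/475 = 5.6 months.
Program A: score 815 ≥ 680; DTI 34.5% ≤ 36%; LTV 88.6% ≤ 97%; reserves 5.6 < 9 mo → does not qualify.
Program B: score 815 ≥ 580; DTI 34.5% ≤ 36%; LTV 88.6% ≤ 110%; employment 55 ≥ 18 mo → qualifies.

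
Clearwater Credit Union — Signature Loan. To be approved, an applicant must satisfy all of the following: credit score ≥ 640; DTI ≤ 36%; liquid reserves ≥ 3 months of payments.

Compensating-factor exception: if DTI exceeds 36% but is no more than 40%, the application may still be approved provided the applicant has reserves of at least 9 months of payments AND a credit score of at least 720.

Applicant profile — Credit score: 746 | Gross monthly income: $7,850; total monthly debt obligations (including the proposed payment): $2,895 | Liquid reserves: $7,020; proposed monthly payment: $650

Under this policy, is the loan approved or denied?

Approved

Credit score 746 ≥ 640 (meets base)
DTI = 2,895/7,850 = 36.9% > 36% — standard DTI limit exceeded.
Reserves: 7,020 ÷ 650 = 10.8 months (meets 3-month minimum)
DTI 36.9% is within the 36%–40% exception band; checking compensating factors.
Reserves 10.8 ≥ 9 months; credit score 746 ≥ 720.
Both override conditions satisfied; DTI exception granted.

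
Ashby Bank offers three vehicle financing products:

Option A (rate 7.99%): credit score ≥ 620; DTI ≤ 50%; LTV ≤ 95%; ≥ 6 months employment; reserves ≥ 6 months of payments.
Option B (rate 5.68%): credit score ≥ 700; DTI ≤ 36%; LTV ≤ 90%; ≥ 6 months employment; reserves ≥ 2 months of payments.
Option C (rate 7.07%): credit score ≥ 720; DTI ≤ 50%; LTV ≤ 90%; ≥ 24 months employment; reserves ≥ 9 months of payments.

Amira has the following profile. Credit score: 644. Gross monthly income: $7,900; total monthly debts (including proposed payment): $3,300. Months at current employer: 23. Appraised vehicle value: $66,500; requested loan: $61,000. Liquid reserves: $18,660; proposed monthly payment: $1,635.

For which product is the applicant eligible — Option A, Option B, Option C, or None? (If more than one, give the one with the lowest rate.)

DTI = 3,300/7,900 = 41.8%.
LTV = 61,000/66,500 = 91.7%.
Reserves = 18,660/1,635 = 11.4 months.
Option A: score 644 ≥ 620; DTI 41.8% ≤ 50%; LTV 91.7% ≤ 95%; employment 23 ≥ 6 mo; reserves 11.4 ≥ 6 mo → qualifies.
Option B: score 644 < 700; DTI 41.8% > 36%; LTV 91.7% > 90%; employment 23 ≥ 6 mo; reserves 11.4 ≥ 2 mo → does not qualify.
Option C: score 644 < 720; DTI 41.8% ≤ 50%; LTV 91.7% > 90%; employment 23 < 24 mo; reserves 11.4 ≥ 9 mo → does not qualify.

Option A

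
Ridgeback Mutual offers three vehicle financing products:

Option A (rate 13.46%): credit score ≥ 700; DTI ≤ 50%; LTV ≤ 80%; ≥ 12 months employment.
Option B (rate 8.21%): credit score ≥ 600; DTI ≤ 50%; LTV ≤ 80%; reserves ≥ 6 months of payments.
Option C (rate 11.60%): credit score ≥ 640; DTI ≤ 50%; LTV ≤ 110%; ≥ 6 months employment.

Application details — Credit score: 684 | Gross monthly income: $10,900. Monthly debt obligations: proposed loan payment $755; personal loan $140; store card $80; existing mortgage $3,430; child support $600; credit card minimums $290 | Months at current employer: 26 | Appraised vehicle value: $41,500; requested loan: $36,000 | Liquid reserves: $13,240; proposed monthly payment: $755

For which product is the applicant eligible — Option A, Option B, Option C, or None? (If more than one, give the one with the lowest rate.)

Total debts = (755 + 140 + 80 + 3,430 + 600 + 290) = 5,295; DTI = 5,295/10,900 = 48.6%.
LTV = 36,000/41,500 = 86.7%.
Reserves = 13,240/755 = 17.5 months.
Option A: score 684 < 700; DTI 48.6% ≤ 50%; LTV 86.7% > 80%; employment 26 ≥ 12 mo → does not qualify.
Option B: score 684 ≥ 600; DTI 48.6% ≤ 50%; LTV 86.7% > 80%; reserves 17.5 ≥ 6 mo → does not qualify.
Option C: score 684 ≥ 640; DTI 48.6% ≤ 50%; LTV 86.7% ≤ 110%; employment 26 ≥ 6 mo → qualifies.

Option C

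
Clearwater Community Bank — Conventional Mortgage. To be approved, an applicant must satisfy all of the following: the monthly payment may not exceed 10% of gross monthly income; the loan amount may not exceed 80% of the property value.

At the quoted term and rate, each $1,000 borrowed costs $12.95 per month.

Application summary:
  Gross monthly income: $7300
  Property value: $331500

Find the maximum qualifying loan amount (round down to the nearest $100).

Payment cap: 10% × $7,300 = $730/month.
At $12.95 per $1,000, that supports 730/12.95 × 1,000 ≈ $56,370 → $56,300.
LTV cap: 80% × $331,500 = $265,200 → $265,200.
Binding constraint: payment-to-income.

$56,300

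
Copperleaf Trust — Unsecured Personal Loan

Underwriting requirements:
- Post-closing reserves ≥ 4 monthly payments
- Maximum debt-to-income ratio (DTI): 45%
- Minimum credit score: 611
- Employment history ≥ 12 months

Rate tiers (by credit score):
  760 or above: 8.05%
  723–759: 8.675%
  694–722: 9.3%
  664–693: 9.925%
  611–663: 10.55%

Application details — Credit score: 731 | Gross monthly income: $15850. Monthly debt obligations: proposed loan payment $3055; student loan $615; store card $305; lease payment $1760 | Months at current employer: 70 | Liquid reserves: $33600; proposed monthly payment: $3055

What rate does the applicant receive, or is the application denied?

Approved at 8.675%

Credit score 731 ≥ 611 (meets minimum)
Total monthly debts = (3,055 + 615 + 305 + 1,760) = 5,735. DTI: 5,735 ÷ 15,850 = 36.2%, within the 45% cap
Reserves = 33,600/3,055 = 11.0 months ≥ 4
Employment 70 ≥ 12 months
All requirements met. Score 731 falls in the 723–759 tier → 8.675%.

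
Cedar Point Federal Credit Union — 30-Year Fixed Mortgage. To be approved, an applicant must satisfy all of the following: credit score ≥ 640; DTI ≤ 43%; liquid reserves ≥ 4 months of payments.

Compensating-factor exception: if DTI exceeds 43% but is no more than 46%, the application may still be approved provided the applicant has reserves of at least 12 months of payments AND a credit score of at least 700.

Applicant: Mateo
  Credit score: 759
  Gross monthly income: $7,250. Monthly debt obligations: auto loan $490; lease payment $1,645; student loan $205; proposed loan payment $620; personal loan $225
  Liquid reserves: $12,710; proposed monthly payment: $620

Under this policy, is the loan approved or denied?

Credit score 759 ≥ 640 (meets base)
Total debts = (490 + 1,645 + 205 + 620 + 225) = 3,185. DTI: 3,185 ÷ 7,250 = 43.9%, over the 43% base limit.
Liquid reserves cover 12,710/620 = 20.5 months — ≥ 4 required
43.9% falls in the override range (43%–46%), so the compensating-factor test applies.
Reserves 20.5 ≥ 12 months; credit score 759 ≥ 700.
Both compensating conditions met → exception applies.

Approved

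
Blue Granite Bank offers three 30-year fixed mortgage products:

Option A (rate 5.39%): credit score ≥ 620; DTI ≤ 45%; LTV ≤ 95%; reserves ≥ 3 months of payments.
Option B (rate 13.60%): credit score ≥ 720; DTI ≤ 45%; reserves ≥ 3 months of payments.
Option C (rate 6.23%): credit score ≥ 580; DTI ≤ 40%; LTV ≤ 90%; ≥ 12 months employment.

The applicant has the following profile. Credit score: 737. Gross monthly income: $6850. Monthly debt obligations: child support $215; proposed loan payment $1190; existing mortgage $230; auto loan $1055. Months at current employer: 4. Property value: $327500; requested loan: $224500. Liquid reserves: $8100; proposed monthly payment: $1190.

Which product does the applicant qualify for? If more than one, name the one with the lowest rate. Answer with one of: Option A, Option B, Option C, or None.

Option A

Total debts = (215 + 1,190 + 230 + 1,055) = 2,690; DTI = 2,690/6,850 = 39.3%.
LTV = 224,500/327,500 = 68.5%.
Reserves = 8,100/1,190 = 6.8 months.
Option A: score 737 ≥ 620; DTI 39.3% ≤ 45%; LTV 68.5% ≤ 95%; reserves 6.8 ≥ 3 mo → qualifies.
Option B: score 737 ≥ 720; DTI 39.3% ≤ 45%; reserves 6.8 ≥ 3 mo → qualifies.
Option C: score 737 ≥ 580; DTI 39.3% ≤ 40%; LTV 68.5% ≤ 90%; employment 4 < 12 mo → does not qualify.
Qualifying: Option A, Option B. Lowest rate is 5.39% → Option A.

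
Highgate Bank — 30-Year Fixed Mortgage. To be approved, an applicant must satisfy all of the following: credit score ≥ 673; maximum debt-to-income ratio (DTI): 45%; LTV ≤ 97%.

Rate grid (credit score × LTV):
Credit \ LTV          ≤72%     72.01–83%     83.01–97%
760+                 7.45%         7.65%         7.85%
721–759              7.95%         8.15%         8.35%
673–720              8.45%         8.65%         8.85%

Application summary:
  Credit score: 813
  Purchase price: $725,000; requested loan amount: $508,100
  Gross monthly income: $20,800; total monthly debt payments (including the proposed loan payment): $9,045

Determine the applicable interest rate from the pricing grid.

7.45%

Credit score 813 ≥ 673; DTI = 9,045/20,800 = 43.5% ≤ 45%
LTV = 508,100/725,000 = 70.1% ≤ 97%
Credit 813 → row 760+; LTV 70.1% → column ≤72%. Grid cell → 7.45%.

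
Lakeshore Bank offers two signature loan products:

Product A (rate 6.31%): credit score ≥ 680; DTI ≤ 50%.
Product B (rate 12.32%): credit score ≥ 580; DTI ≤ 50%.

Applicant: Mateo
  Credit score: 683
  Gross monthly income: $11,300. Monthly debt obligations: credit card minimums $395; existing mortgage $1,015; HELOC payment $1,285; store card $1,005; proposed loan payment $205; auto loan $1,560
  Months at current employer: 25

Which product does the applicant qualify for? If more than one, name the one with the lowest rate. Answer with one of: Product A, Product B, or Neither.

Total debts = (395 + 1,015 + 1,285 + 1,005 + 205 + 1,560) = 5,465; DTI = 5,465/11,300 = 48.4%.
Product A: score 683 ≥ 680; DTI 48.4% ≤ 50% → qualifies.
Product B: score 683 ≥ 580; DTI 48.4% ≤ 50% → qualifies.
Qualifying: Product A, Product B. Lowest rate is 6.31% → Product A.

Product A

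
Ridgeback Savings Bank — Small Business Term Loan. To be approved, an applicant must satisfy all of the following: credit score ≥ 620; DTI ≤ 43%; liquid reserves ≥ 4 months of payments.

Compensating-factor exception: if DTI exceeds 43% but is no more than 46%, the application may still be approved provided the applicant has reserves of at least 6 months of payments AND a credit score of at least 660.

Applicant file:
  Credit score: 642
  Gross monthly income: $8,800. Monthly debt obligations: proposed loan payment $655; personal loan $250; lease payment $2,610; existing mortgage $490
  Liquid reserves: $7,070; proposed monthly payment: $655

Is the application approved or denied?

Credit score 642 ≥ 620 (meets base)
Total debts = (655 + 250 + 2,610 + 490) = 4,005. DTI = 4,005/8,800 = 45.5% > 43% — standard DTI limit exceeded.
Reserves = 7,070/655 = 10.8 months ≥ 4
45.5% falls in the override range (43%–46%), so the compensating-factor test applies.
Override check — reserves: 10.8 mo (ok); score: 642 (below 660).
Override conditions not both satisfied; exception does not apply.

Denied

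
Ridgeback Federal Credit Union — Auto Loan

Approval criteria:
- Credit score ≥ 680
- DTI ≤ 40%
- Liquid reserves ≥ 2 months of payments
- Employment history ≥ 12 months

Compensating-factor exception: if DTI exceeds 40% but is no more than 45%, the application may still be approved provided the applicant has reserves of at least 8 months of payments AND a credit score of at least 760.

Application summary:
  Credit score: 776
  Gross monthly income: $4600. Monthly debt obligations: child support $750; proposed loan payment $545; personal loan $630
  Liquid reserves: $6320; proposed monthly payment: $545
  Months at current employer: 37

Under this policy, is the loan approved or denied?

Approved

Credit score 776 ≥ 680 (meets base)
Total debts = (750 + 545 + 630) = 1,925. DTI: 1,925 ÷ 4,600 = 41.8%, over the 40% base limit.
Reserves = 6,320/545 = 11.6 months ≥ 2
Employment 37 ≥ 12 months
DTI 41.8% is within the 40%–45% exception band; checking compensating factors.
Reserves 11.6 ≥ 8 months; credit score 776 ≥ 760.
Both compensating conditions met → exception applies.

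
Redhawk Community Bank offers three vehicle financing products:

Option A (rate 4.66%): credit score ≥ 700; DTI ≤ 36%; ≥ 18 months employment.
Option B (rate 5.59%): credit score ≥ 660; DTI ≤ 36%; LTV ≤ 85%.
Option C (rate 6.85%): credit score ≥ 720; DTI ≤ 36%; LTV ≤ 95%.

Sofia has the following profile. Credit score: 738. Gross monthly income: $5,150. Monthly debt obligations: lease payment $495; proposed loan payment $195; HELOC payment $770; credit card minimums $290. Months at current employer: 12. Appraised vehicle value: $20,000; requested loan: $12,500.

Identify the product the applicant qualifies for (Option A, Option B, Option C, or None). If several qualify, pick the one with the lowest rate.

Total debts = (495 + 195 + 770 + 290) = 1,750; DTI = 1,750/5,150 = 34%.
LTV = 12,500/20,000 = 62.5%.
Option A: score 738 ≥ 700; DTI 34% ≤ 36%; employment 12 < 18 mo → does not qualify.
Option B: score 738 ≥ 660; DTI 34% ≤ 36%; LTV 62.5% ≤ 85% → qualifies.
Option C: score 738 ≥ 720; DTI 34% ≤ 36%; LTV 62.5% ≤ 95% → qualifies.
Qualifying: Option B, Option C. Lowest rate is 5.59% → Option B.

Option B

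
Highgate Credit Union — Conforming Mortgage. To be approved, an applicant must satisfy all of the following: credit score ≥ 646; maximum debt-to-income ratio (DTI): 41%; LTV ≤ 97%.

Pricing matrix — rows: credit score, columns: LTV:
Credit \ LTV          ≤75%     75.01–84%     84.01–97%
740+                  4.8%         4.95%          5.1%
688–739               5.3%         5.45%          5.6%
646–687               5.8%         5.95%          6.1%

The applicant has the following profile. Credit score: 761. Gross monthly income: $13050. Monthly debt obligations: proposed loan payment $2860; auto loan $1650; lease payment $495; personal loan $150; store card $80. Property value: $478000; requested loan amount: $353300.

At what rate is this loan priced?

4.8%

Credit score 761 ≥ 646; Total monthly debts = (2,860 + 1,650 + 495 + 150 + 80) = 5,235. DTI: 5,235 ÷ 13,050 = 40.1%, within the 41% cap
Loan-to-value = 353,300/478,000 = 73.9% — pass (97% max)
Score 761 is in the 740+ band; LTV 73.9% is in the ≤75% band → 4.8%.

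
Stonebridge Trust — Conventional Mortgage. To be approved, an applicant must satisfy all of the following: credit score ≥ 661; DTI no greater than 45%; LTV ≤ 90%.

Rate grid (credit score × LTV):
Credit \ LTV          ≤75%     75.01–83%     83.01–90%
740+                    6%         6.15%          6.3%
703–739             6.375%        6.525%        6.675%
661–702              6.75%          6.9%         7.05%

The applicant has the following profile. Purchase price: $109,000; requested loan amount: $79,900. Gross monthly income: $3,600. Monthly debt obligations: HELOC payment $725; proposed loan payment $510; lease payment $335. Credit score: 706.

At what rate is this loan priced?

6.375%

Credit score 706 ≥ 661; Total monthly debts = (725 + 510 + 335) = 1,570. Debt-to-income = 1,570/3,600 = 43.6% — meets 45% limit
LTV = 79,900/109,000 = 73.3% ≤ 90%
Score 706 is in the 703–739 band; LTV 73.3% is in the ≤75% band → 6.375%.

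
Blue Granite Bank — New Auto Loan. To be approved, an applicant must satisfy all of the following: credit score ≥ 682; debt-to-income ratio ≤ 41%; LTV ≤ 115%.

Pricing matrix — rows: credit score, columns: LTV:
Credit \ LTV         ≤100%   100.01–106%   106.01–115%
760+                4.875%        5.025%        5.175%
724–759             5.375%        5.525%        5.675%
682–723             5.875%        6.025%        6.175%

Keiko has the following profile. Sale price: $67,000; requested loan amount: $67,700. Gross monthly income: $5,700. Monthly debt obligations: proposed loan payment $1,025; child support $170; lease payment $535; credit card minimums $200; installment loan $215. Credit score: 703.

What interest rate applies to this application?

6.025%

Credit score 703 ≥ 682; Total monthly debts = (1,025 + 170 + 535 + 200 + 215) = 2,145. Debt-to-income = 2,145/5,700 = 37.6% — meets 41% limit
LTV: 67,700 ÷ 67,000 = 101%, within 115% cap
Credit 703 → row 682–723; LTV 101% → column 100.01–106%. Grid cell → 6.025%.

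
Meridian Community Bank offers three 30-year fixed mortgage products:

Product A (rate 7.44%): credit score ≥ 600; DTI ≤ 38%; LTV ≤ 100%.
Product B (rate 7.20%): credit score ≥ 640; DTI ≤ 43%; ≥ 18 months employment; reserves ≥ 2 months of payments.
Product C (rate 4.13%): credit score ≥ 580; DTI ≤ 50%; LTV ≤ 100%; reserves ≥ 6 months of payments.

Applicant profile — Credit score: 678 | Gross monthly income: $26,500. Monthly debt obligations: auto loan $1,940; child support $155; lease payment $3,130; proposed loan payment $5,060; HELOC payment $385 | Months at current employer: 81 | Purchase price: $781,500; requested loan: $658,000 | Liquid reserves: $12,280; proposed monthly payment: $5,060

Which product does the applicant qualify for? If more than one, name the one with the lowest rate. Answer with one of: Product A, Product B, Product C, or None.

Total debts = (1,940 + 155 + 3,130 + 5,060 + 385) = 10,670; DTI = 10,670/26,500 = 40.3%.
LTV = 658,000/781,500 = 84.2%.
Reserves = 12,280/5,060 = 2.4 months.
Product A: score 678 ≥ 600; DTI 40.3% > 38%; LTV 84.2% ≤ 100% → does not qualify.
Product B: score 678 ≥ 640; DTI 40.3% ≤ 43%; employment 81 ≥ 18 mo; reserves 2.4 ≥ 2 mo → qualifies.
Product C: score 678 ≥ 580; DTI 40.3% ≤ 50%; LTV 84.2% ≤ 100%; reserves 2.4 < 6 mo → does not qualify.

Product B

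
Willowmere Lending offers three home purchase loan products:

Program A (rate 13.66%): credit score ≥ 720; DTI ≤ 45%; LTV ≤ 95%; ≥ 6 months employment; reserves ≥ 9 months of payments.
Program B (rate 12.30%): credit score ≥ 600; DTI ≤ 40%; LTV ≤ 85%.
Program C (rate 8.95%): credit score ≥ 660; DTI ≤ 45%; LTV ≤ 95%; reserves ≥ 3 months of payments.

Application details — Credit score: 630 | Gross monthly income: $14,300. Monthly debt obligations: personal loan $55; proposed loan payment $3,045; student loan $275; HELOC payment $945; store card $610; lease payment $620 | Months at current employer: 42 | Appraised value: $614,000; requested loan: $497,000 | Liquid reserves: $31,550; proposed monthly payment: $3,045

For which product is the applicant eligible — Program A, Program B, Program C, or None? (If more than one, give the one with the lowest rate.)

Total debts = (55 + 3,045 + 275 + 945 + 610 + 620) = 5,550; DTI = 5,550/14,300 = 38.8%.
LTV = 497,000/614,000 = 80.9%.
Reserves = 31,550/3,045 = 10.4 months.
Program A: score 630 < 720; DTI 38.8% ≤ 45%; LTV 80.9% ≤ 95%; employment 42 ≥ 6 mo; reserves 10.4 ≥ 9 mo → does not qualify.
Program B: score 630 ≥ 600; DTI 38.8% ≤ 40%; LTV 80.9% ≤ 85% → qualifies.
Program C: score 630 < 660; DTI 38.8% ≤ 45%; LTV 80.9% ≤ 95%; reserves 10.4 ≥ 3 mo → does not qualify.

Program B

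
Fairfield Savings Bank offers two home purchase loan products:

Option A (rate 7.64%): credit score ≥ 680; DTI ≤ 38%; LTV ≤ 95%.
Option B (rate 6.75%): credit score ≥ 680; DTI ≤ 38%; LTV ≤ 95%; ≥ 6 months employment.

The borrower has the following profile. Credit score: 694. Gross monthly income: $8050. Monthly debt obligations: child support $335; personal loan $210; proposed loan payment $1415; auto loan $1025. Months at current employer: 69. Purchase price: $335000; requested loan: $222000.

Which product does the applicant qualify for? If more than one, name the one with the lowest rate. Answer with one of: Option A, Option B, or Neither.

Total debts = (335 + 210 + 1,415 + 1,025) = 2,985; DTI = 2,985/8,050 = 37.1%.
LTV = 222,000/335,000 = 66.3%.
Option A: score 694 ≥ 680; DTI 37.1% ≤ 38%; LTV 66.3% ≤ 95% → qualifies.
Option B: score 694 ≥ 680; DTI 37.1% ≤ 38%; LTV 66.3% ≤ 95%; employment 69 ≥ 6 mo → qualifies.
Qualifying: Option A, Option B. Lowest rate is 6.75% → Option B.

Option B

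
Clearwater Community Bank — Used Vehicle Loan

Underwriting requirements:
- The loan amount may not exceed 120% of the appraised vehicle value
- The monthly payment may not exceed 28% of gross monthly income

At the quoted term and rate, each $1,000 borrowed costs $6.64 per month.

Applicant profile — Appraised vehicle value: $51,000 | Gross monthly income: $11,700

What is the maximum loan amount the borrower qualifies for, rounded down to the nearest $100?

Payment cap: 28% × $11,700 = $3,276/month.
At $6.64 per $1,000, that supports 3,276/6.64 × 1,000 ≈ $493,373 → $493,300.
LTV cap: 120% × $51,000 = $61,200 → $61,200.
Binding constraint: loan-to-value.

$61,200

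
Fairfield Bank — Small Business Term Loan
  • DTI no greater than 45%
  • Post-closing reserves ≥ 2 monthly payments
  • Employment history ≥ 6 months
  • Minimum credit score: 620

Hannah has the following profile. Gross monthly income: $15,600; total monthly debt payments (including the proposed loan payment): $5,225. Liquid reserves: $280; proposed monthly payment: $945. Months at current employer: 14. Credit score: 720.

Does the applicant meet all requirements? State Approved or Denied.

DTI: 5,225 ÷ 15,600 = 33.5%, within the 45% cap
Reserves: 280 ÷ 945 = 0.3 months (below 2-month minimum)
Employment 14 ≥ 6 months
Credit score 720 ≥ 620 (meets)
Fails on reserves.

Denied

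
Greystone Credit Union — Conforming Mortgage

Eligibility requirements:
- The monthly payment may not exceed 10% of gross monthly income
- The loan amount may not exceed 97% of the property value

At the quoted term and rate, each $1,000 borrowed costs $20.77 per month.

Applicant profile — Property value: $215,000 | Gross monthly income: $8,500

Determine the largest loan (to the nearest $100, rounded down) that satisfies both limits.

$40,900

Payment cap: 10% × $8,500 = $850/month.
At $20.77 per $1,000, that supports 850/20.77 × 1,000 ≈ $40,924 → $40,900.
LTV cap: 97% × $215,000 = $208,550 → $208,500.
Binding constraint: payment-to-income.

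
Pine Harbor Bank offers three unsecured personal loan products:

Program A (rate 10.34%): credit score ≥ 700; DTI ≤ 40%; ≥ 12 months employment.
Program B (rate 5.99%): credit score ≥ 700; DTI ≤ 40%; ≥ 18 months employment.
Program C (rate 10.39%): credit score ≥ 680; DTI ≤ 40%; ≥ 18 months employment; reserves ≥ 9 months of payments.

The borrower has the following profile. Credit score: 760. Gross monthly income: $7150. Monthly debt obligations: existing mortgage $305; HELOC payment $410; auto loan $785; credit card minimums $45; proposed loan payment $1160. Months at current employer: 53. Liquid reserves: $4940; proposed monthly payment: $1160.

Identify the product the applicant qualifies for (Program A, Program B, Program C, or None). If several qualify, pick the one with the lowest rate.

Program B

Total debts = (305 + 410 + 785 + 45 + 1,160) = 2,705; DTI = 2,705/7,150 = 37.8%.
Reserves = 4,940/1,160 = 4.3 months.
Program A: score 760 ≥ 700; DTI 37.8% ≤ 40%; employment 53 ≥ 12 mo → qualifies.
Program B: score 760 ≥ 700; DTI 37.8% ≤ 40%; employment 53 ≥ 18 mo → qualifies.
Program C: score 760 ≥ 680; DTI 37.8% ≤ 40%; employment 53 ≥ 18 mo; reserves 4.3 < 9 mo → does not qualify.
Qualifying: Program A, Program B. Lowest rate is 5.99% → Program B.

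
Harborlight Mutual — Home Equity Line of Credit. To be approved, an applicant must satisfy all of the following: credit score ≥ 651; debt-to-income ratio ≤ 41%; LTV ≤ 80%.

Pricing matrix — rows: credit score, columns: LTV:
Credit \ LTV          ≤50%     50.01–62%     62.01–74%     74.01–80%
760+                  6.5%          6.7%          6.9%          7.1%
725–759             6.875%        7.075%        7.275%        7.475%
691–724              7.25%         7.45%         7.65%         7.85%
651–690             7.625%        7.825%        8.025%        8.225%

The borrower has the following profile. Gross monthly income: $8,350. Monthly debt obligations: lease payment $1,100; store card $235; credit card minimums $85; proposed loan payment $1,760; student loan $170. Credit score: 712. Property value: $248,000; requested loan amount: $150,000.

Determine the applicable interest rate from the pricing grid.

Credit score 712 ≥ 651; Total monthly debts = (1,100 + 235 + 85 + 1,760 + 170) = 3,350. Debt-to-income = 3,350/8,350 = 40.1% — meets 41% limit
Loan-to-value = 150,000/248,000 = 60.5% — pass (80% max)
Score 712 is in the 691–724 band; LTV 60.5% is in the 50.01–62% band → 7.45%.

7.45%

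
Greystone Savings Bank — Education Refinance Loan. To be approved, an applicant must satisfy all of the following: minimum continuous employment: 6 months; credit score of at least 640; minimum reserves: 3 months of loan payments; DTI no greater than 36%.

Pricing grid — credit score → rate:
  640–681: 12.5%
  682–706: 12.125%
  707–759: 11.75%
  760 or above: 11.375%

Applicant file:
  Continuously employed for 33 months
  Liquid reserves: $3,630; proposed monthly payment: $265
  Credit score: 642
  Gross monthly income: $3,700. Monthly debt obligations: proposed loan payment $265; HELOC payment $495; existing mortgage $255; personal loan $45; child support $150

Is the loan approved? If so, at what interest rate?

Credit score 642 ≥ 640 (meets minimum)
Reserves = 3,630/265 = 13.7 months ≥ 3
Employment 33 ≥ 6 months
Total monthly debts = (265 + 495 + 255 + 45 + 150) = 1,210. DTI: 1,210 ÷ 3,700 = 32.7%, within the 36% cap
All requirements met. Score 642 falls in the 640–681 tier → 12.5%.

Approved at 12.5%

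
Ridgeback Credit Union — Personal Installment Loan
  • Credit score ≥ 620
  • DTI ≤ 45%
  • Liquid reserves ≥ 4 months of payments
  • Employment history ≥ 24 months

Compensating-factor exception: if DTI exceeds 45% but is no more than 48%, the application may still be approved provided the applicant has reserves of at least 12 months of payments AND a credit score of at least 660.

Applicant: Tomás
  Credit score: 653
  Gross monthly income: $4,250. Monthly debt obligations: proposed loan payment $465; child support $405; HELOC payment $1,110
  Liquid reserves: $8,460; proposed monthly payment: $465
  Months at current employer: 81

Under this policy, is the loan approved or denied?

Credit score 653 ≥ 620 (meets base)
Total debts = (465 + 405 + 1,110) = 1,980. DTI: 1,980 ÷ 4,250 = 46.6%, over the 45% base limit.
Reserves = 8,460/465 = 18.2 months ≥ 4
Employment 81 ≥ 24 months
46.6% falls in the override range (45%–48%), so the compensating-factor test applies.
Reserves 18.2 ≥ 12 months; credit score 653 < 660.
Override conditions not both satisfied; exception does not apply.

Denied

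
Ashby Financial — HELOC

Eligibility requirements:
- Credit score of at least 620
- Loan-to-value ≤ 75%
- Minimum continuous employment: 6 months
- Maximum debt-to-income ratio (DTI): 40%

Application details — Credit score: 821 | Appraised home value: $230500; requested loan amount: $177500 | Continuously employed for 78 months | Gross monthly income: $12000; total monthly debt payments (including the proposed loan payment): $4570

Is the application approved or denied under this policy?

Denied

Credit score 821 ≥ 620 (meets)
LTV = 177,500/230,500 = 77% > 75%
Employment 78 ≥ 6 months
Debt-to-income = 4,570/12,000 = 38.1% — meets 40% limit
Fails on LTV.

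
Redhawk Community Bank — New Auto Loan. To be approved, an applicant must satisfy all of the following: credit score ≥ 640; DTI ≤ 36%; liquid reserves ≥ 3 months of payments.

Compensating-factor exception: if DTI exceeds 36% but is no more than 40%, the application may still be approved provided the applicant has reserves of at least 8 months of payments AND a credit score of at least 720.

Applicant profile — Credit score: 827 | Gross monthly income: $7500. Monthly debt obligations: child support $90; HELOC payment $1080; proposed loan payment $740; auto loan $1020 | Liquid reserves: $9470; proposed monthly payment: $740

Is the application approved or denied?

Credit score 827 ≥ 640 (meets base)
Total debts = (90 + 1,080 + 740 + 1,020) = 2,930. DTI: 2,930 ÷ 7,500 = 39.1%, over the 36% base limit.
Reserves = 9,470/740 = 12.8 months ≥ 3
39.1% falls in the override range (36%–40%), so the compensating-factor test applies.
Reserves 12.8 ≥ 8 months; credit score 827 ≥ 720.
Both compensating conditions met → exception applies.

Approved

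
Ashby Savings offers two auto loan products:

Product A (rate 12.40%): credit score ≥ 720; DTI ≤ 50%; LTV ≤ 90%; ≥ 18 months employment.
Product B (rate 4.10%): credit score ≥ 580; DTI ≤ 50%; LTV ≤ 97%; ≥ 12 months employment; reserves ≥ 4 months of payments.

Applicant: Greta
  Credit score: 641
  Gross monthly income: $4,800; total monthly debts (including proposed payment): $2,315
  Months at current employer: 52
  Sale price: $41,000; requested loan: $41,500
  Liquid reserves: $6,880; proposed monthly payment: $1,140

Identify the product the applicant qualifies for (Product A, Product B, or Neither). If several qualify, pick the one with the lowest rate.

Neither

DTI = 2,315/4,800 = 48.2%.
LTV = 41,500/41,000 = 101.2%.
Reserves = 6,880/1,140 = 6.0 months.
Product A: score 641 < 720; DTI 48.2% ≤ 50%; LTV 101.2% > 90%; employment 52 ≥ 18 mo → does not qualify.
Product B: score 641 ≥ 580; DTI 48.2% ≤ 50%; LTV 101.2% > 97%; employment 52 ≥ 12 mo; reserves 6.0 ≥ 4 mo → does not qualify.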